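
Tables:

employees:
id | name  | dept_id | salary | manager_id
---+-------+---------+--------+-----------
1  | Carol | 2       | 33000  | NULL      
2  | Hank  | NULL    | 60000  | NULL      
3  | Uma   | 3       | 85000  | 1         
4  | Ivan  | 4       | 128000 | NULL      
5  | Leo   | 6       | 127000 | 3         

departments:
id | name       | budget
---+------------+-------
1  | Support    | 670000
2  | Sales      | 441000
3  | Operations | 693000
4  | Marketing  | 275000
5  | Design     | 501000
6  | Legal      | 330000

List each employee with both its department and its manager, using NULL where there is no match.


Two LEFT JOINs from the same base table employees: one to departments via dept_id, one to employees itself via manager_id. Both are LEFT so every employee is preserved.
Match against departments:
  - employee 1 (Carol): dept_id=2 -> matches Sales
  - employee 2 (Hank): dept_id=NULL, no match -> kept with NULL
  - employee 3 (Uma): dept_id=3 -> matches Operations
  - employee 4 (Ivan): dept_id=4 -> matches Marketing
  - employee 5 (Leo): dept_id=6 -> matches Legal
Match against employees (self):
  - employee 1 (Carol): manager_id=NULL -> NULL
  - employee 2 (Hank): manager_id=NULL -> NULL
  - employee 3 (Uma): manager_id=1 -> Carol
  - employee 4 (Ivan): manager_id=NULL -> NULL
  - employee 5 (Leo): manager_id=3 -> Uma

SQL:
SELECT a.name, b.name AS department, c.name AS manager
FROM employees a
LEFT JOIN departments b ON a.dept_id = b.id
LEFT JOIN employees c ON a.manager_id = c.id

Result:
name  | department | manager
------+------------+--------
Carol | Sales      | NULL   
Hank  | NULL       | NULL   
Uma   | Operations | Carol  
Ivan  | Marketing  | NULL   
Leo   | Legal      | Uma    


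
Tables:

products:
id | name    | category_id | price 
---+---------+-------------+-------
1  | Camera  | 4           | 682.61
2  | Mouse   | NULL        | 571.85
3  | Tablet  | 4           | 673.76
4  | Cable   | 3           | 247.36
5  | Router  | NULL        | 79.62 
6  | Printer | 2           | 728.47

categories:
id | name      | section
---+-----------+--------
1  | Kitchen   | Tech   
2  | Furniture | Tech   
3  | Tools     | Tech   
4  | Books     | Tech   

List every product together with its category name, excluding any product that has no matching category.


INNER JOIN keeps only products rows whose category_id matches an id in categories. Walk through each product:
  - product 1 (Camera): category_id=4 -> matches Books
  - product 2 (Mouse): category_id=NULL, no match -> dropped
  - product 3 (Tablet): category_id=4 -> matches Books
  - product 4 (Cable): category_id=3 -> matches Tools
  - product 5 (Router): category_id=NULL, no match -> dropped
  - product 6 (Printer): category_id=2 -> matches Furniture
So 2 of 6 rows are dropped.

SQL:
SELECT a.name, b.name AS category
FROM products a
INNER JOIN categories b ON a.category_id = b.id

Result:
name    | category 
--------+----------
Camera  | Books    
Tablet  | Books    
Cable   | Tools    
Printer | Furniture


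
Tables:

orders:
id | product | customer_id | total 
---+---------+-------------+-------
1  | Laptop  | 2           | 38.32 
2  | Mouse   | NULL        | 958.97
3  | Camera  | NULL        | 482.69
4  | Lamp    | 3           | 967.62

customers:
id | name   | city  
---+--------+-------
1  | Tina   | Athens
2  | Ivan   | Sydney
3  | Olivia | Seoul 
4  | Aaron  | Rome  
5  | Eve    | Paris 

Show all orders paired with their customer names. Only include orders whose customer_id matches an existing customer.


INNER JOIN keeps only orders rows whose customer_id matches an id in customers. Walk through each order:
  - order 1 (Laptop): customer_id=2 -> matches Ivan
  - order 2 (Mouse): customer_id=NULL, no match -> dropped
  - order 3 (Camera): customer_id=NULL, no match -> dropped
  - order 4 (Lamp): customer_id=3 -> matches Olivia
So 2 of 4 rows are dropped.

SQL:
SELECT a.product, b.name AS customer
FROM orders a
INNER JOIN customers b ON a.customer_id = b.id

Result:
product | customer
--------+---------
Laptop  | Ivan    
Lamp    | Olivia  


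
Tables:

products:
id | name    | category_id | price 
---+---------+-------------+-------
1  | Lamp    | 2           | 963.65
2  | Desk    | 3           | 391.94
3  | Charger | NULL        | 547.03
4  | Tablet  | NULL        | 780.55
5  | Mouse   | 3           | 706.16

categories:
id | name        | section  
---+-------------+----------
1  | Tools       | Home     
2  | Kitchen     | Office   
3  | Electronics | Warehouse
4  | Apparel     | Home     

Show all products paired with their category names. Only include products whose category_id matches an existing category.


INNER JOIN keeps only products rows whose category_id matches an id in categories. Walk through each product:
  - product 1 (Lamp): category_id=2 -> matches Kitchen
  - product 2 (Desk): category_id=3 -> matches Electronics
  - product 3 (Charger): category_id=NULL, no match -> dropped
  - product 4 (Tablet): category_id=NULL, no match -> dropped
  - product 5 (Mouse): category_id=3 -> matches Electronics
So 2 of 5 rows are dropped.

SQL:
SELECT a.name, b.name AS category
FROM products a
INNER JOIN categories b ON a.category_id = b.id

Result:
name  | category   
------+------------
Lamp  | Kitchen    
Desk  | Electronics
Mouse | Electronics


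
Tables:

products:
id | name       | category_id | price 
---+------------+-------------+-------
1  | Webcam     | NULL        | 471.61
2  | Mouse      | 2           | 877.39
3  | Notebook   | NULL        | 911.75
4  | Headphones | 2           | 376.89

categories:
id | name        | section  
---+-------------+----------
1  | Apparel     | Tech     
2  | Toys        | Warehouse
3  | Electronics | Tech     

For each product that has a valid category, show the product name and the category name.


INNER JOIN keeps only products rows whose category_id matches an id in categories. Walk through each product:
  - product 1 (Webcam): category_id=NULL, no match -> dropped
  - product 2 (Mouse): category_id=2 -> matches Toys
  - product 3 (Notebook): category_id=NULL, no match -> dropped
  - product 4 (Headphones): category_id=2 -> matches Toys
So 2 of 4 rows are dropped.

SQL:
SELECT a.name, b.name AS category
FROM products a
INNER JOIN categories b ON a.category_id = b.id

Result:
name       | category
-----------+---------
Mouse      | Toys    
Headphones | Toys    


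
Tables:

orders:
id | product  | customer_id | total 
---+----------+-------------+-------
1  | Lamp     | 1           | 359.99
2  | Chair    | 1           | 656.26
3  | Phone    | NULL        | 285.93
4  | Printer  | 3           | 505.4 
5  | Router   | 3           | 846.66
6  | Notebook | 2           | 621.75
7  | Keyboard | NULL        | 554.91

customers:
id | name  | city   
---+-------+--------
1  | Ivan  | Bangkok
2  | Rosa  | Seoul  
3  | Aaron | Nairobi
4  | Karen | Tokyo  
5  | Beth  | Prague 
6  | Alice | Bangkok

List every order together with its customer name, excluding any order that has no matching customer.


INNER JOIN keeps only orders rows whose customer_id matches an id in customers. Walk through each order:
  - order 1 (Lamp): customer_id=1 -> matches Ivan
  - order 2 (Chair): customer_id=1 -> matches Ivan
  - order 3 (Phone): customer_id=NULL, no match -> dropped
  - order 4 (Printer): customer_id=3 -> matches Aaron
  - order 5 (Router): customer_id=3 -> matches Aaron
  - order 6 (Notebook): customer_id=2 -> matches Rosa
  - order 7 (Keyboard): customer_id=NULL, no match -> dropped
So 2 of 7 rows are dropped.

SQL:
SELECT a.product, b.name AS customer
FROM orders a
INNER JOIN customers b ON a.customer_id = b.id

Result:
product  | customer
---------+---------
Lamp     | Ivan    
Chair    | Ivan    
Printer  | Aaron   
Router   | Aaron   
Notebook | Rosa    


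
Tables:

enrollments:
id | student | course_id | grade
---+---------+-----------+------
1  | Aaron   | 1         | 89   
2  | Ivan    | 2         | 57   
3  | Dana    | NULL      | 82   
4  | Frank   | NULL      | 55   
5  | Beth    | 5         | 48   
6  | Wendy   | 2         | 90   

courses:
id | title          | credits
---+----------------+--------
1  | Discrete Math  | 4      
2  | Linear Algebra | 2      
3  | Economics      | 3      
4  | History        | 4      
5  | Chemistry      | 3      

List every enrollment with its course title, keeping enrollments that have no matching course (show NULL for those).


LEFT JOIN keeps every row from enrollments (the left table); where course_id has no match in courses, the course columns become NULL. Walk through each enrollment:
  - enrollment 1 (Aaron): course_id=1 -> matches Discrete Math
  - enrollment 2 (Ivan): course_id=2 -> matches Linear Algebra
  - enrollment 3 (Dana): course_id=NULL, no match -> kept with NULL
  - enrollment 4 (Frank): course_id=NULL, no match -> kept with NULL
  - enrollment 5 (Beth): course_id=5 -> matches Chemistry
  - enrollment 6 (Wendy): course_id=2 -> matches Linear Algebra
All 6 rows appear; 2 have NULL course.

SQL:
SELECT a.student, b.title AS course
FROM enrollments a
LEFT JOIN courses b ON a.course_id = b.id

Result:
student | course        
--------+---------------
Aaron   | Discrete Math 
Ivan    | Linear Algebra
Dana    | NULL          
Frank   | NULL          
Beth    | Chemistry     
Wendy   | Linear Algebra


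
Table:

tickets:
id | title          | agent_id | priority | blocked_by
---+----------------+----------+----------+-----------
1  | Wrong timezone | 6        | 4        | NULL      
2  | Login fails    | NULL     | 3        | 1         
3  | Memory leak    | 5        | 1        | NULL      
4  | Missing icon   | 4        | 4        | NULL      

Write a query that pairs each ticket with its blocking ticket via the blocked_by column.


This is a self-join: tickets is joined to a second copy of itself, matching each row's blocked_by to another row's id. Use LEFT JOIN so rows with blocked_by=NULL are kept.
  - ticket 1 (Wrong timezone): blocked_by=NULL -> NULL
  - ticket 2 (Login fails): blocked_by=1 -> Wrong timezone
  - ticket 3 (Memory leak): blocked_by=NULL -> NULL
  - ticket 4 (Missing icon): blocked_by=NULL -> NULL

SQL:
SELECT a.title AS item, b.title AS blocked_by
FROM tickets a
LEFT JOIN tickets b ON a.blocked_by = b.id

Result:
item           | blocked_by    
---------------+---------------
Wrong timezone | NULL          
Login fails    | Wrong timezone
Memory leak    | NULL          
Missing icon   | NULL          


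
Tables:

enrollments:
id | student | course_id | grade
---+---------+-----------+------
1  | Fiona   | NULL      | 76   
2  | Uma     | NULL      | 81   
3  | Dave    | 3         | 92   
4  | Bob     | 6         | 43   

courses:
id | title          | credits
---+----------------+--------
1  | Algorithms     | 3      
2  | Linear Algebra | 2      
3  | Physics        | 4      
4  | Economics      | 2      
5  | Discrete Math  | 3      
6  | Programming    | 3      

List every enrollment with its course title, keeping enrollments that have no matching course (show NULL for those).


LEFT JOIN keeps every row from enrollments (the left table); where course_id has no match in courses, the course columns become NULL. Walk through each enrollment:
  - enrollment 1 (Fiona): course_id=NULL, no match -> kept with NULL
  - enrollment 2 (Uma): course_id=NULL, no match -> kept with NULL
  - enrollment 3 (Dave): course_id=3 -> matches Physics
  - enrollment 4 (Bob): course_id=6 -> matches Programming
All 4 rows appear; 2 have NULL course.

SQL:
SELECT a.student, b.title AS course
FROM enrollments a
LEFT JOIN courses b ON a.course_id = b.id

Result:
student | course     
--------+------------
Fiona   | NULL       
Uma     | NULL       
Dave    | Physics    
Bob     | Programming


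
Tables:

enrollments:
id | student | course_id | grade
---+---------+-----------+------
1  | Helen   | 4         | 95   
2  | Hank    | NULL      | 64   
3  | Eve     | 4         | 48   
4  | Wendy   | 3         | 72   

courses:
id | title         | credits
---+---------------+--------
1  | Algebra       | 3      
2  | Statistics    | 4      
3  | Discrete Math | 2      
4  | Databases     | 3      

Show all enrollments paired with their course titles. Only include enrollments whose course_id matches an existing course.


INNER JOIN keeps only enrollments rows whose course_id matches an id in courses. Walk through each enrollment:
  - enrollment 1 (Helen): course_id=4 -> matches Databases
  - enrollment 2 (Hank): course_id=NULL, no match -> dropped
  - enrollment 3 (Eve): course_id=4 -> matches Databases
  - enrollment 4 (Wendy): course_id=3 -> matches Discrete Math
So 1 of 4 rows is dropped.

SQL:
SELECT a.student, b.title AS course
FROM enrollments a
INNER JOIN courses b ON a.course_id = b.id

Result:
student | course       
--------+--------------
Helen   | Databases    
Eve     | Databases    
Wendy   | Discrete Math


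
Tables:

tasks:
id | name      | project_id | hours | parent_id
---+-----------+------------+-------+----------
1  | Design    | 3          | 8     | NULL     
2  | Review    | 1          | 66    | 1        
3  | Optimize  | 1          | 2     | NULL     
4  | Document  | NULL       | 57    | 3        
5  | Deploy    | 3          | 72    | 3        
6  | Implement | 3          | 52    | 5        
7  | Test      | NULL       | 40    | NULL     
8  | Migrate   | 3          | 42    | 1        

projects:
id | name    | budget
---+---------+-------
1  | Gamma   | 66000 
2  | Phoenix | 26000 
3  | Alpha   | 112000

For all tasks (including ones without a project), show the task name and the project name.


LEFT JOIN keeps every row from tasks (the left table); where project_id has no match in projects, the project columns become NULL. Walk through each task:
  - task 1 (Design): project_id=3 -> matches Alpha
  - task 2 (Review): project_id=1 -> matches Gamma
  - task 3 (Optimize): project_id=1 -> matches Gamma
  - task 4 (Document): project_id=NULL, no match -> kept with NULL
  - task 5 (Deploy): project_id=3 -> matches Alpha
  - task 6 (Implement): project_id=3 -> matches Alpha
  - task 7 (Test): project_id=NULL, no match -> kept with NULL
  - task 8 (Migrate): project_id=3 -> matches Alpha
All 8 rows appear; 2 have NULL project.

SQL:
SELECT a.name, b.name AS project
FROM tasks a
LEFT JOIN projects b ON a.project_id = b.id

Result:
name      | project
----------+--------
Design    | Alpha  
Review    | Gamma  
Optimize  | Gamma  
Document  | NULL   
Deploy    | Alpha  
Implement | Alpha  
Test      | NULL   
Migrate   | Alpha  


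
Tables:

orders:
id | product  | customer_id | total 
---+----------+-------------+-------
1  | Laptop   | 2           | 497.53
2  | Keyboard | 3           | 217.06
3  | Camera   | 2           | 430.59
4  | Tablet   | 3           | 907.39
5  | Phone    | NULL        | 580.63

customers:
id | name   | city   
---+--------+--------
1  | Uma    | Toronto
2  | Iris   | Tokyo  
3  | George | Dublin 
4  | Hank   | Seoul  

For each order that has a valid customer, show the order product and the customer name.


INNER JOIN keeps only orders rows whose customer_id matches an id in customers. Walk through each order:
  - order 1 (Laptop): customer_id=2 -> matches Iris
  - order 2 (Keyboard): customer_id=3 -> matches George
  - order 3 (Camera): customer_id=2 -> matches Iris
  - order 4 (Tablet): customer_id=3 -> matches George
  - order 5 (Phone): customer_id=NULL, no match -> dropped
So 1 of 5 rows is dropped.

SQL:
SELECT a.product, b.name AS customer
FROM orders a
INNER JOIN customers b ON a.customer_id = b.id

Result:
product  | customer
---------+---------
Laptop   | Iris    
Keyboard | George  
Camera   | Iris    
Tablet   | George  


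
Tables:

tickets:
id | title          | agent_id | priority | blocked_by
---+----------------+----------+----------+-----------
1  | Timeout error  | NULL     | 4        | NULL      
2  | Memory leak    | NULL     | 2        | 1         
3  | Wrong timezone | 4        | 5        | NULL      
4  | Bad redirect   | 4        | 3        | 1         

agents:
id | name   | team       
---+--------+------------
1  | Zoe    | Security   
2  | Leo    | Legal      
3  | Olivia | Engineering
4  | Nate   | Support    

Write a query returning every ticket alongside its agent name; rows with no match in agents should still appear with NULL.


LEFT JOIN keeps every row from tickets (the left table); where agent_id has no match in agents, the agent columns become NULL. Walk through each ticket:
  - ticket 1 (Timeout error): agent_id=NULL, no match -> kept with NULL
  - ticket 2 (Memory leak): agent_id=NULL, no match -> kept with NULL
  - ticket 3 (Wrong timezone): agent_id=4 -> matches Nate
  - ticket 4 (Bad redirect): agent_id=4 -> matches Nate
All 4 rows appear; 2 have NULL agent.

SQL:
SELECT a.title, b.name AS agent
FROM tickets a
LEFT JOIN agents b ON a.agent_id = b.id

Result:
title          | agent
---------------+------
Timeout error  | NULL 
Memory leak    | NULL 
Wrong timezone | Nate 
Bad redirect   | Nate 


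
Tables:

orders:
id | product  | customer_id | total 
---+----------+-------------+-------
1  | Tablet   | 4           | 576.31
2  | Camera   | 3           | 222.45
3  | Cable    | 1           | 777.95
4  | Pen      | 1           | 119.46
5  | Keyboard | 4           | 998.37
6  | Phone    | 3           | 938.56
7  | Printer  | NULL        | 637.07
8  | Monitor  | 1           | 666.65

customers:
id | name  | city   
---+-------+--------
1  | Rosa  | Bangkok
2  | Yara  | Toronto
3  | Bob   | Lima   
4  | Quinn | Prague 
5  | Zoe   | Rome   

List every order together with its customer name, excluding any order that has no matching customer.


INNER JOIN keeps only orders rows whose customer_id matches an id in customers. Walk through each order:
  - order 1 (Tablet): customer_id=4 -> matches Quinn
  - order 2 (Camera): customer_id=3 -> matches Bob
  - order 3 (Cable): customer_id=1 -> matches Rosa
  - order 4 (Pen): customer_id=1 -> matches Rosa
  - order 5 (Keyboard): customer_id=4 -> matches Quinn
  - order 6 (Phone): customer_id=3 -> matches Bob
  - order 7 (Printer): customer_id=NULL, no match -> dropped
  - order 8 (Monitor): customer_id=1 -> matches Rosa
So 1 of 8 rows is dropped.

SQL:
SELECT a.product, b.name AS customer
FROM orders a
INNER JOIN customers b ON a.customer_id = b.id

Result:
product  | customer
---------+---------
Tablet   | Quinn   
Camera   | Bob     
Cable    | Rosa    
Pen      | Rosa    
Keyboard | Quinn   
Phone    | Bob     
Monitor  | Rosa    


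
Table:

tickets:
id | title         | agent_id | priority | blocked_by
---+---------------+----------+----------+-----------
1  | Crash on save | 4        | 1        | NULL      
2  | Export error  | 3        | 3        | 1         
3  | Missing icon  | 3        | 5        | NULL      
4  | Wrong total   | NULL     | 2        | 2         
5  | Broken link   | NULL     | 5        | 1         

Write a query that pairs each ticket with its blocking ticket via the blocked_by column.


This is a self-join: tickets is joined to a second copy of itself, matching each row's blocked_by to another row's id. Use LEFT JOIN so rows with blocked_by=NULL are kept.
  - ticket 1 (Crash on save): blocked_by=NULL -> NULL
  - ticket 2 (Export error): blocked_by=1 -> Crash on save
  - ticket 3 (Missing icon): blocked_by=NULL -> NULL
  - ticket 4 (Wrong total): blocked_by=2 -> Export error
  - ticket 5 (Broken link): blocked_by=1 -> Crash on save

SQL:
SELECT a.title AS item, b.title AS blocked_by
FROM tickets a
LEFT JOIN tickets b ON a.blocked_by = b.id

Result:
item          | blocked_by   
--------------+--------------
Crash on save | NULL         
Export error  | Crash on save
Missing icon  | NULL         
Wrong total   | Export error 
Broken link   | Crash on save


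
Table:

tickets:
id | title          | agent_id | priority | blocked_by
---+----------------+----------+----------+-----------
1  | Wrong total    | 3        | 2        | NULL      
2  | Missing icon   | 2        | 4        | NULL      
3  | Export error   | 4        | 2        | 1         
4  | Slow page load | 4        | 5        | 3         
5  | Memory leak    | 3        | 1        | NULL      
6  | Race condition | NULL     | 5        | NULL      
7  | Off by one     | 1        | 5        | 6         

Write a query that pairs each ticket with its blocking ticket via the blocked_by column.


This is a self-join: tickets is joined to a second copy of itself, matching each row's blocked_by to another row's id. Use LEFT JOIN so rows with blocked_by=NULL are kept.
  - ticket 1 (Wrong total): blocked_by=NULL -> NULL
  - ticket 2 (Missing icon): blocked_by=NULL -> NULL
  - ticket 3 (Export error): blocked_by=1 -> Wrong total
  - ticket 4 (Slow page load): blocked_by=3 -> Export error
  - ticket 5 (Memory leak): blocked_by=NULL -> NULL
  - ticket 6 (Race condition): blocked_by=NULL -> NULL
  - ticket 7 (Off by one): blocked_by=6 -> Race condition

SQL:
SELECT a.title AS item, b.title AS blocked_by
FROM tickets a
LEFT JOIN tickets b ON a.blocked_by = b.id

Result:
item           | blocked_by    
---------------+---------------
Wrong total    | NULL          
Missing icon   | NULL          
Export error   | Wrong total   
Slow page load | Export error  
Memory leak    | NULL          
Race condition | NULL          
Off by one     | Race condition


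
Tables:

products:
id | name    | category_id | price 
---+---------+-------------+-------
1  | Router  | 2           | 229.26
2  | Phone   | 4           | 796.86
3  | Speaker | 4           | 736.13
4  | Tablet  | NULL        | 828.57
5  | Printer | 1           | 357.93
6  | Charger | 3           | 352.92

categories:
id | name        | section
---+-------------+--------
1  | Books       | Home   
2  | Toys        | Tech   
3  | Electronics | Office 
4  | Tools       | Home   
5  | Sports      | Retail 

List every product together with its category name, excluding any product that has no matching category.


INNER JOIN keeps only products rows whose category_id matches an id in categories. Walk through each product:
  - product 1 (Router): category_id=2 -> matches Toys
  - product 2 (Phone): category_id=4 -> matches Tools
  - product 3 (Speaker): category_id=4 -> matches Tools
  - product 4 (Tablet): category_id=NULL, no match -> dropped
  - product 5 (Printer): category_id=1 -> matches Books
  - product 6 (Charger): category_id=3 -> matches Electronics
So 1 of 6 rows is dropped.

SQL:
SELECT a.name, b.name AS category
FROM products a
INNER JOIN categories b ON a.category_id = b.id

Result:
name    | category   
--------+------------
Router  | Toys       
Phone   | Tools      
Speaker | Tools      
Printer | Books      
Charger | Electronics


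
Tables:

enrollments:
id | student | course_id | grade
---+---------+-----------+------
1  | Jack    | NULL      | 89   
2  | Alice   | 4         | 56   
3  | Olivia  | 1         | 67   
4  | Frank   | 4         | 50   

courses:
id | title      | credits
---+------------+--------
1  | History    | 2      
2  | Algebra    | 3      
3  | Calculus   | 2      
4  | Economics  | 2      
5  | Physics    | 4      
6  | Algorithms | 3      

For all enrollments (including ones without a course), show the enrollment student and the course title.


LEFT JOIN keeps every row from enrollments (the left table); where course_id has no match in courses, the course columns become NULL. Walk through each enrollment:
  - enrollment 1 (Jack): course_id=NULL, no match -> kept with NULL
  - enrollment 2 (Alice): course_id=4 -> matches Economics
  - enrollment 3 (Olivia): course_id=1 -> matches History
  - enrollment 4 (Frank): course_id=4 -> matches Economics
All 4 rows appear; 1 has NULL course.

SQL:
SELECT a.student, b.title AS course
FROM enrollments a
LEFT JOIN courses b ON a.course_id = b.id

Result:
student | course   
--------+----------
Jack    | NULL     
Alice   | Economics
Olivia  | History  
Frank   | Economics


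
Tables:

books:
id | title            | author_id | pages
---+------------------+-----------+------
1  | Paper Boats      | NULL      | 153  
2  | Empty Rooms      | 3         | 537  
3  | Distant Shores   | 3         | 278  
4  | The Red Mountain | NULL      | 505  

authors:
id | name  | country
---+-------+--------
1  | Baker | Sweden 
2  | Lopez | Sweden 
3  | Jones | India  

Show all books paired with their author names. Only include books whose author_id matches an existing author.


INNER JOIN keeps only books rows whose author_id matches an id in authors. Walk through each book:
  - book 1 (Paper Boats): author_id=NULL, no match -> dropped
  - book 2 (Empty Rooms): author_id=3 -> matches Jones
  - book 3 (Distant Shores): author_id=3 -> matches Jones
  - book 4 (The Red Mountain): author_id=NULL, no match -> dropped
So 2 of 4 rows are dropped.

SQL:
SELECT a.title, b.name AS author
FROM books a
INNER JOIN authors b ON a.author_id = b.id

Result:
title          | author
---------------+-------
Empty Rooms    | Jones 
Distant Shores | Jones 


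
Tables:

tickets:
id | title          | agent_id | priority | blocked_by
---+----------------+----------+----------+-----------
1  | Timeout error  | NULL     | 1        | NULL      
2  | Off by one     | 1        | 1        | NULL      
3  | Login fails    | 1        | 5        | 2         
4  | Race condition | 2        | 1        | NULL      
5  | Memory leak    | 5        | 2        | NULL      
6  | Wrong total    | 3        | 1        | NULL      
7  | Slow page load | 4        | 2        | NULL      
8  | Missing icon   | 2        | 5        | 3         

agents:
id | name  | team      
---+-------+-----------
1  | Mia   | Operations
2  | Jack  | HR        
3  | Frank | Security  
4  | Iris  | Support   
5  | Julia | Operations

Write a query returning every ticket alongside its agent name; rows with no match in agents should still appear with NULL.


LEFT JOIN keeps every row from tickets (the left table); where agent_id has no match in agents, the agent columns become NULL. Walk through each ticket:
  - ticket 1 (Timeout error): agent_id=NULL, no match -> kept with NULL
  - ticket 2 (Off by one): agent_id=1 -> matches Mia
  - ticket 3 (Login fails): agent_id=1 -> matches Mia
  - ticket 4 (Race condition): agent_id=2 -> matches Jack
  - ticket 5 (Memory leak): agent_id=5 -> matches Julia
  - ticket 6 (Wrong total): agent_id=3 -> matches Frank
  - ticket 7 (Slow page load): agent_id=4 -> matches Iris
  - ticket 8 (Missing icon): agent_id=2 -> matches Jack
All 8 rows appear; 1 has NULL agent.

SQL:
SELECT a.title, b.name AS agent
FROM tickets a
LEFT JOIN agents b ON a.agent_id = b.id

Result:
title          | agent
---------------+------
Timeout error  | NULL 
Off by one     | Mia  
Login fails    | Mia  
Race condition | Jack 
Memory leak    | Julia
Wrong total    | Frank
Slow page load | Iris 
Missing icon   | Jack 


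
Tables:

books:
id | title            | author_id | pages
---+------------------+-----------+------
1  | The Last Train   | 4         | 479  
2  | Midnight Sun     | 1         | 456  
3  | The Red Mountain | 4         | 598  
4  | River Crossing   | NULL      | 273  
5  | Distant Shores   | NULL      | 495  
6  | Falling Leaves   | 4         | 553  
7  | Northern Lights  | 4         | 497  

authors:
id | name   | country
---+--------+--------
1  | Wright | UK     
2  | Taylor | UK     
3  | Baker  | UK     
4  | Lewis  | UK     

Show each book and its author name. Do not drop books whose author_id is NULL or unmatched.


LEFT JOIN keeps every row from books (the left table); where author_id has no match in authors, the author columns become NULL. Walk through each book:
  - book 1 (The Last Train): author_id=4 -> matches Lewis
  - book 2 (Midnight Sun): author_id=1 -> matches Wright
  - book 3 (The Red Mountain): author_id=4 -> matches Lewis
  - book 4 (River Crossing): author_id=NULL, no match -> kept with NULL
  - book 5 (Distant Shores): author_id=NULL, no match -> kept with NULL
  - book 6 (Falling Leaves): author_id=4 -> matches Lewis
  - book 7 (Northern Lights): author_id=4 -> matches Lewis
All 7 rows appear; 2 have NULL author.

SQL:
SELECT a.title, b.name AS author
FROM books a
LEFT JOIN authors b ON a.author_id = b.id

Result:
title            | author
-----------------+-------
The Last Train   | Lewis 
Midnight Sun     | Wright
The Red Mountain | Lewis 
River Crossing   | NULL  
Distant Shores   | NULL  
Falling Leaves   | Lewis 
Northern Lights  | Lewis 


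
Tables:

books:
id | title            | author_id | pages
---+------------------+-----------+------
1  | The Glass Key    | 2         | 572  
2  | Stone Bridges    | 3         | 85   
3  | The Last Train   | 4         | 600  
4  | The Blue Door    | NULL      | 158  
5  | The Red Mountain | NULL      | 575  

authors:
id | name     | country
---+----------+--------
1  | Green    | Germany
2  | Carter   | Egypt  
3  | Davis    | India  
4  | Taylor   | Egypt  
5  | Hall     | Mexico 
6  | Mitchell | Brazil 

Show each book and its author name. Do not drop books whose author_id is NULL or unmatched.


LEFT JOIN keeps every row from books (the left table); where author_id has no match in authors, the author columns become NULL. Walk through each book:
  - book 1 (The Glass Key): author_id=2 -> matches Carter
  - book 2 (Stone Bridges): author_id=3 -> matches Davis
  - book 3 (The Last Train): author_id=4 -> matches Taylor
  - book 4 (The Blue Door): author_id=NULL, no match -> kept with NULL
  - book 5 (The Red Mountain): author_id=NULL, no match -> kept with NULL
All 5 rows appear; 2 have NULL author.

SQL:
SELECT a.title, b.name AS author
FROM books a
LEFT JOIN authors b ON a.author_id = b.id

Result:
title            | author
-----------------+-------
The Glass Key    | Carter
Stone Bridges    | Davis 
The Last Train   | Taylor
The Blue Door    | NULL  
The Red Mountain | NULL  


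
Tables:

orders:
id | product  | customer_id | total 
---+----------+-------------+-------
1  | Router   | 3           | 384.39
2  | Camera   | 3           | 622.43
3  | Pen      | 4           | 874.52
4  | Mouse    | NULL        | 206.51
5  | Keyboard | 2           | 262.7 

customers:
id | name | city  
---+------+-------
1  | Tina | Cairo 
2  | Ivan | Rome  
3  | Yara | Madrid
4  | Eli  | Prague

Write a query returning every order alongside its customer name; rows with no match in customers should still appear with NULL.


LEFT JOIN keeps every row from orders (the left table); where customer_id has no match in customers, the customer columns become NULL. Walk through each order:
  - order 1 (Router): customer_id=3 -> matches Yara
  - order 2 (Camera): customer_id=3 -> matches Yara
  - order 3 (Pen): customer_id=4 -> matches Eli
  - order 4 (Mouse): customer_id=NULL, no match -> kept with NULL
  - order 5 (Keyboard): customer_id=2 -> matches Ivan
All 5 rows appear; 1 has NULL customer.

SQL:
SELECT a.product, b.name AS customer
FROM orders a
LEFT JOIN customers b ON a.customer_id = b.id

Result:
product  | customer
---------+---------
Router   | Yara    
Camera   | Yara    
Pen      | Eli     
Mouse    | NULL    
Keyboard | Ivan    


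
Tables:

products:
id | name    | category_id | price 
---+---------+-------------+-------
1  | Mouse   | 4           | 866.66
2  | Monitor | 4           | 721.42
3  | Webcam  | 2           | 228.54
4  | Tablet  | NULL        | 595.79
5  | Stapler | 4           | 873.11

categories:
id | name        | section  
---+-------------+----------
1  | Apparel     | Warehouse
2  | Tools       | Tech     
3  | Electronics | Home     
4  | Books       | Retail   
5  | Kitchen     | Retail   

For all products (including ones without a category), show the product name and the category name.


LEFT JOIN keeps every row from products (the left table); where category_id has no match in categories, the category columns become NULL. Walk through each product:
  - product 1 (Mouse): category_id=4 -> matches Books
  - product 2 (Monitor): category_id=4 -> matches Books
  - product 3 (Webcam): category_id=2 -> matches Tools
  - product 4 (Tablet): category_id=NULL, no match -> kept with NULL
  - product 5 (Stapler): category_id=4 -> matches Books
All 5 rows appear; 1 has NULL category.

SQL:
SELECT a.name, b.name AS category
FROM products a
LEFT JOIN categories b ON a.category_id = b.id

Result:
name    | category
--------+---------
Mouse   | Books   
Monitor | Books   
Webcam  | Tools   
Tablet  | NULL    
Stapler | Books   


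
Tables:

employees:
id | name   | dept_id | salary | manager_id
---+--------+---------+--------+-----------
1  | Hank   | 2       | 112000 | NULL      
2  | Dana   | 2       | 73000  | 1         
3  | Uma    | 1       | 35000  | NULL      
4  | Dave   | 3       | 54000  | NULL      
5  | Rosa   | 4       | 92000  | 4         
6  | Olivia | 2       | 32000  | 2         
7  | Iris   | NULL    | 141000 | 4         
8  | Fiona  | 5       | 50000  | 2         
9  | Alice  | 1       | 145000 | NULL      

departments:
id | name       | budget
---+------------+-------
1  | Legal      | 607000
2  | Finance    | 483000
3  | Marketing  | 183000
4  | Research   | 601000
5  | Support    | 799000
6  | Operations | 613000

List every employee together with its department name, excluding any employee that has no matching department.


INNER JOIN keeps only employees rows whose dept_id matches an id in departments. Walk through each employee:
  - employee 1 (Hank): dept_id=2 -> matches Finance
  - employee 2 (Dana): dept_id=2 -> matches Finance
  - employee 3 (Uma): dept_id=1 -> matches Legal
  - employee 4 (Dave): dept_id=3 -> matches Marketing
  - employee 5 (Rosa): dept_id=4 -> matches Research
  - employee 6 (Olivia): dept_id=2 -> matches Finance
  - employee 7 (Iris): dept_id=NULL, no match -> dropped
  - employee 8 (Fiona): dept_id=5 -> matches Support
  - employee 9 (Alice): dept_id=1 -> matches Legal
So 1 of 9 rows is dropped.

SQL:
SELECT a.name, b.name AS department
FROM employees a
INNER JOIN departments b ON a.dept_id = b.id

Result:
name   | department
-------+-----------
Hank   | Finance   
Dana   | Finance   
Uma    | Legal     
Dave   | Marketing 
Rosa   | Research  
Olivia | Finance   
Fiona  | Support   
Alice  | Legal     


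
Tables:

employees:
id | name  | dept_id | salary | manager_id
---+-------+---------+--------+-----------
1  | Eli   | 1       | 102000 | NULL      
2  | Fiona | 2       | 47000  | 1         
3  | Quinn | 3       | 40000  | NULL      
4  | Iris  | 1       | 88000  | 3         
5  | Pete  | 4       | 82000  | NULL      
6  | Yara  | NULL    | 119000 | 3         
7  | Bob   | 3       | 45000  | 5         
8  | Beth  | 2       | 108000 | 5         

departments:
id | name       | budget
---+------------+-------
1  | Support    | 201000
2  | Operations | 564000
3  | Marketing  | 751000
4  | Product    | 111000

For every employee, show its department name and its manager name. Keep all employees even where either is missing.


Two LEFT JOINs from the same base table employees: one to departments via dept_id, one to employees itself via manager_id. Both are LEFT so every employee is preserved.
Match against departments:
  - employee 1 (Eli): dept_id=1 -> matches Support
  - employee 2 (Fiona): dept_id=2 -> matches Operations
  - employee 3 (Quinn): dept_id=3 -> matches Marketing
  - employee 4 (Iris): dept_id=1 -> matches Support
  - employee 5 (Pete): dept_id=4 -> matches Product
  - employee 6 (Yara): dept_id=NULL, no match -> kept with NULL
  - employee 7 (Bob): dept_id=3 -> matches Marketing
  - employee 8 (Beth): dept_id=2 -> matches Operations
Match against employees (self):
  - employee 1 (Eli): manager_id=NULL -> NULL
  - employee 2 (Fiona): manager_id=1 -> Eli
  - employee 3 (Quinn): manager_id=NULL -> NULL
  - employee 4 (Iris): manager_id=3 -> Quinn
  - employee 5 (Pete): manager_id=NULL -> NULL
  - employee 6 (Yara): manager_id=3 -> Quinn
  - employee 7 (Bob): manager_id=5 -> Pete
  - employee 8 (Beth): manager_id=5 -> Pete

SQL:
SELECT a.name, b.name AS department, c.name AS manager
FROM employees a
LEFT JOIN departments b ON a.dept_id = b.id
LEFT JOIN employees c ON a.manager_id = c.id

Result:
name  | department | manager
------+------------+--------
Eli   | Support    | NULL   
Fiona | Operations | Eli    
Quinn | Marketing  | NULL   
Iris  | Support    | Quinn  
Pete  | Product    | NULL   
Yara  | NULL       | Quinn  
Bob   | Marketing  | Pete   
Beth  | Operations | Pete   


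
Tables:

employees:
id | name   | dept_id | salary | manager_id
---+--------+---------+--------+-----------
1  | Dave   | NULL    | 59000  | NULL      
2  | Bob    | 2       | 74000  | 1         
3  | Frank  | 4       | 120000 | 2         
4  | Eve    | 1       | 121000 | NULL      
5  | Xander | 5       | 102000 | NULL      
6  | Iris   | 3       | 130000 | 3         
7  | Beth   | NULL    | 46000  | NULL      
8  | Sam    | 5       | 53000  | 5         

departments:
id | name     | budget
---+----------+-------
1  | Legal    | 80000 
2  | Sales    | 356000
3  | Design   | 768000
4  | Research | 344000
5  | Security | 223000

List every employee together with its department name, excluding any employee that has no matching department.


INNER JOIN keeps only employees rows whose dept_id matches an id in departments. Walk through each employee:
  - employee 1 (Dave): dept_id=NULL, no match -> dropped
  - employee 2 (Bob): dept_id=2 -> matches Sales
  - employee 3 (Frank): dept_id=4 -> matches Research
  - employee 4 (Eve): dept_id=1 -> matches Legal
  - employee 5 (Xander): dept_id=5 -> matches Security
  - employee 6 (Iris): dept_id=3 -> matches Design
  - employee 7 (Beth): dept_id=NULL, no match -> dropped
  - employee 8 (Sam): dept_id=5 -> matches Security
So 2 of 8 rows are dropped.

SQL:
SELECT a.name, b.name AS department
FROM employees a
INNER JOIN departments b ON a.dept_id = b.id

Result:
name   | department
-------+-----------
Bob    | Sales     
Frank  | Research  
Eve    | Legal     
Xander | Security  
Iris   | Design    
Sam    | Security  


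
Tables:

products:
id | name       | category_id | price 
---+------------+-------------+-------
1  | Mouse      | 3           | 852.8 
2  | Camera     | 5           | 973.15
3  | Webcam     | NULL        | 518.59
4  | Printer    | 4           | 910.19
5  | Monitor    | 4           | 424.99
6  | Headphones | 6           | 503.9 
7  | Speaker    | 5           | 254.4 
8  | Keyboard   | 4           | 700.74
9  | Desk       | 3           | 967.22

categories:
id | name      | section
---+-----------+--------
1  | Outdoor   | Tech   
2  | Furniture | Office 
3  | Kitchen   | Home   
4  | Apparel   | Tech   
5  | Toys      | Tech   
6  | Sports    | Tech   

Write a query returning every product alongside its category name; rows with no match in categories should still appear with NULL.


LEFT JOIN keeps every row from products (the left table); where category_id has no match in categories, the category columns become NULL. Walk through each product:
  - product 1 (Mouse): category_id=3 -> matches Kitchen
  - product 2 (Camera): category_id=5 -> matches Toys
  - product 3 (Webcam): category_id=NULL, no match -> kept with NULL
  - product 4 (Printer): category_id=4 -> matches Apparel
  - product 5 (Monitor): category_id=4 -> matches Apparel
  - product 6 (Headphones): category_id=6 -> matches Sports
  - product 7 (Speaker): category_id=5 -> matches Toys
  - product 8 (Keyboard): category_id=4 -> matches Apparel
  - product 9 (Desk): category_id=3 -> matches Kitchen
All 9 rows appear; 1 has NULL category.

SQL:
SELECT a.name, b.name AS category
FROM products a
LEFT JOIN categories b ON a.category_id = b.id

Result:
name       | category
-----------+---------
Mouse      | Kitchen 
Camera     | Toys    
Webcam     | NULL    
Printer    | Apparel 
Monitor    | Apparel 
Headphones | Sports  
Speaker    | Toys    
Keyboard   | Apparel 
Desk       | Kitchen 


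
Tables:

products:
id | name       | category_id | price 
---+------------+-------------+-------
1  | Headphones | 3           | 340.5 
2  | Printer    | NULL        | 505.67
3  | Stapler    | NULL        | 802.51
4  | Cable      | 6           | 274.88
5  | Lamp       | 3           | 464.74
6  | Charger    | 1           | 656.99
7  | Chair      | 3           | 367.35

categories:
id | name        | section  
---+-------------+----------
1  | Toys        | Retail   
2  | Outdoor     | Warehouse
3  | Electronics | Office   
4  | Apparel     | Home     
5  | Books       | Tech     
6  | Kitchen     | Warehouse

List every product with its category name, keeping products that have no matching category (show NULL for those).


LEFT JOIN keeps every row from products (the left table); where category_id has no match in categories, the category columns become NULL. Walk through each product:
  - product 1 (Headphones): category_id=3 -> matches Electronics
  - product 2 (Printer): category_id=NULL, no match -> kept with NULL
  - product 3 (Stapler): category_id=NULL, no match -> kept with NULL
  - product 4 (Cable): category_id=6 -> matches Kitchen
  - product 5 (Lamp): category_id=3 -> matches Electronics
  - product 6 (Charger): category_id=1 -> matches Toys
  - product 7 (Chair): category_id=3 -> matches Electronics
All 7 rows appear; 2 have NULL category.

SQL:
SELECT a.name, b.name AS category
FROM products a
LEFT JOIN categories b ON a.category_id = b.id

Result:
name       | category   
-----------+------------
Headphones | Electronics
Printer    | NULL       
Stapler    | NULL       
Cable      | Kitchen    
Lamp       | Electronics
Charger    | Toys       
Chair      | Electronics
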